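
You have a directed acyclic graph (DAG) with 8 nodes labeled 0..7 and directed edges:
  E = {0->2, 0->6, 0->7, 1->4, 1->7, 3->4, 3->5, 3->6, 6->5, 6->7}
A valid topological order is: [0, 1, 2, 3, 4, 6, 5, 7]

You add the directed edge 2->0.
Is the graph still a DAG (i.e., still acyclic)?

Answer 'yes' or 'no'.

Given toposort: [0, 1, 2, 3, 4, 6, 5, 7]
Position of 2: index 2; position of 0: index 0
New edge 2->0: backward (u after v in old order)
Backward edge: old toposort is now invalid. Check if this creates a cycle.
Does 0 already reach 2? Reachable from 0: [0, 2, 5, 6, 7]. YES -> cycle!
Still a DAG? no

Answer: no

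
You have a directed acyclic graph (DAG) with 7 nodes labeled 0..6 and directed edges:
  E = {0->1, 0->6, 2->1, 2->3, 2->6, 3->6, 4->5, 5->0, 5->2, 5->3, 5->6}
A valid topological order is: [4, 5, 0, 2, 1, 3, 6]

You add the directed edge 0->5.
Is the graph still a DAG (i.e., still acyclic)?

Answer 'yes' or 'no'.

Answer: no

Derivation:
Given toposort: [4, 5, 0, 2, 1, 3, 6]
Position of 0: index 2; position of 5: index 1
New edge 0->5: backward (u after v in old order)
Backward edge: old toposort is now invalid. Check if this creates a cycle.
Does 5 already reach 0? Reachable from 5: [0, 1, 2, 3, 5, 6]. YES -> cycle!
Still a DAG? no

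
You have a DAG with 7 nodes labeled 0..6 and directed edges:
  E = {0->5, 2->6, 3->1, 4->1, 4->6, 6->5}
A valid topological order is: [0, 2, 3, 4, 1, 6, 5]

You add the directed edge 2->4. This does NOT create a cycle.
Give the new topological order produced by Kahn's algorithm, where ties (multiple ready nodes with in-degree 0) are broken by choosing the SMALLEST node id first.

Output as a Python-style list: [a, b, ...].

Old toposort: [0, 2, 3, 4, 1, 6, 5]
Added edge: 2->4
Position of 2 (1) < position of 4 (3). Old order still valid.
Run Kahn's algorithm (break ties by smallest node id):
  initial in-degrees: [0, 2, 0, 0, 1, 2, 2]
  ready (indeg=0): [0, 2, 3]
  pop 0: indeg[5]->1 | ready=[2, 3] | order so far=[0]
  pop 2: indeg[4]->0; indeg[6]->1 | ready=[3, 4] | order so far=[0, 2]
  pop 3: indeg[1]->1 | ready=[4] | order so far=[0, 2, 3]
  pop 4: indeg[1]->0; indeg[6]->0 | ready=[1, 6] | order so far=[0, 2, 3, 4]
  pop 1: no out-edges | ready=[6] | order so far=[0, 2, 3, 4, 1]
  pop 6: indeg[5]->0 | ready=[5] | order so far=[0, 2, 3, 4, 1, 6]
  pop 5: no out-edges | ready=[] | order so far=[0, 2, 3, 4, 1, 6, 5]
  Result: [0, 2, 3, 4, 1, 6, 5]

Answer: [0, 2, 3, 4, 1, 6, 5]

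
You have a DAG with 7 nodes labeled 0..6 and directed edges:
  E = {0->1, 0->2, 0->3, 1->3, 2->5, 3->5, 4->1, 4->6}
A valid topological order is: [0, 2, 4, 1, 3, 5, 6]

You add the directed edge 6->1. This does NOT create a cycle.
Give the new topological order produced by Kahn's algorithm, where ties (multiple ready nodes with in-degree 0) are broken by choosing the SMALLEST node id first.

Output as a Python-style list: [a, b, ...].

Old toposort: [0, 2, 4, 1, 3, 5, 6]
Added edge: 6->1
Position of 6 (6) > position of 1 (3). Must reorder: 6 must now come before 1.
Run Kahn's algorithm (break ties by smallest node id):
  initial in-degrees: [0, 3, 1, 2, 0, 2, 1]
  ready (indeg=0): [0, 4]
  pop 0: indeg[1]->2; indeg[2]->0; indeg[3]->1 | ready=[2, 4] | order so far=[0]
  pop 2: indeg[5]->1 | ready=[4] | order so far=[0, 2]
  pop 4: indeg[1]->1; indeg[6]->0 | ready=[6] | order so far=[0, 2, 4]
  pop 6: indeg[1]->0 | ready=[1] | order so far=[0, 2, 4, 6]
  pop 1: indeg[3]->0 | ready=[3] | order so far=[0, 2, 4, 6, 1]
  pop 3: indeg[5]->0 | ready=[5] | order so far=[0, 2, 4, 6, 1, 3]
  pop 5: no out-edges | ready=[] | order so far=[0, 2, 4, 6, 1, 3, 5]
  Result: [0, 2, 4, 6, 1, 3, 5]

Answer: [0, 2, 4, 6, 1, 3, 5]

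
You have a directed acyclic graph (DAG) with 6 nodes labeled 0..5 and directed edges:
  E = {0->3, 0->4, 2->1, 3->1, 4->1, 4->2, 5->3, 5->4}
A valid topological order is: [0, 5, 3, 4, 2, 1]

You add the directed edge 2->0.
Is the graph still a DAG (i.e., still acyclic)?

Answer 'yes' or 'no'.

Given toposort: [0, 5, 3, 4, 2, 1]
Position of 2: index 4; position of 0: index 0
New edge 2->0: backward (u after v in old order)
Backward edge: old toposort is now invalid. Check if this creates a cycle.
Does 0 already reach 2? Reachable from 0: [0, 1, 2, 3, 4]. YES -> cycle!
Still a DAG? no

Answer: no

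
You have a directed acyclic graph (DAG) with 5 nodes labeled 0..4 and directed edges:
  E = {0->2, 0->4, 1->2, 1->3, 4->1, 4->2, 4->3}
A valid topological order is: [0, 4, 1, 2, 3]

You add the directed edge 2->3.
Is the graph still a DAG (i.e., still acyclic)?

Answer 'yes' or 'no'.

Given toposort: [0, 4, 1, 2, 3]
Position of 2: index 3; position of 3: index 4
New edge 2->3: forward
Forward edge: respects the existing order. Still a DAG, same toposort still valid.
Still a DAG? yes

Answer: yes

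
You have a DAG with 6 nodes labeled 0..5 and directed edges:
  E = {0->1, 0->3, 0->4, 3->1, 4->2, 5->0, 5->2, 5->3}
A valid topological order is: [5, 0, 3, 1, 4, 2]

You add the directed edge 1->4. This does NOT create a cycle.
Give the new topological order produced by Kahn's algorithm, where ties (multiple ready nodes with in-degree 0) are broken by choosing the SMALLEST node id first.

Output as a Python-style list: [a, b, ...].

Old toposort: [5, 0, 3, 1, 4, 2]
Added edge: 1->4
Position of 1 (3) < position of 4 (4). Old order still valid.
Run Kahn's algorithm (break ties by smallest node id):
  initial in-degrees: [1, 2, 2, 2, 2, 0]
  ready (indeg=0): [5]
  pop 5: indeg[0]->0; indeg[2]->1; indeg[3]->1 | ready=[0] | order so far=[5]
  pop 0: indeg[1]->1; indeg[3]->0; indeg[4]->1 | ready=[3] | order so far=[5, 0]
  pop 3: indeg[1]->0 | ready=[1] | order so far=[5, 0, 3]
  pop 1: indeg[4]->0 | ready=[4] | order so far=[5, 0, 3, 1]
  pop 4: indeg[2]->0 | ready=[2] | order so far=[5, 0, 3, 1, 4]
  pop 2: no out-edges | ready=[] | order so far=[5, 0, 3, 1, 4, 2]
  Result: [5, 0, 3, 1, 4, 2]

Answer: [5, 0, 3, 1, 4, 2]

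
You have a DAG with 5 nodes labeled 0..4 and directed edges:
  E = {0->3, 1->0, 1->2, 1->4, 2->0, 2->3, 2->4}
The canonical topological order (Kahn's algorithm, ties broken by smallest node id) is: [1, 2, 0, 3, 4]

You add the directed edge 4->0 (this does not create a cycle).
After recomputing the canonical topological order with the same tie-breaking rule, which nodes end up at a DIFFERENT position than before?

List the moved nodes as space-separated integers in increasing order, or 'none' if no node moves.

Answer: 0 3 4

Derivation:
Old toposort: [1, 2, 0, 3, 4]
Added edge 4->0
Recompute Kahn (smallest-id tiebreak):
  initial in-degrees: [3, 0, 1, 2, 2]
  ready (indeg=0): [1]
  pop 1: indeg[0]->2; indeg[2]->0; indeg[4]->1 | ready=[2] | order so far=[1]
  pop 2: indeg[0]->1; indeg[3]->1; indeg[4]->0 | ready=[4] | order so far=[1, 2]
  pop 4: indeg[0]->0 | ready=[0] | order so far=[1, 2, 4]
  pop 0: indeg[3]->0 | ready=[3] | order so far=[1, 2, 4, 0]
  pop 3: no out-edges | ready=[] | order so far=[1, 2, 4, 0, 3]
New canonical toposort: [1, 2, 4, 0, 3]
Compare positions:
  Node 0: index 2 -> 3 (moved)
  Node 1: index 0 -> 0 (same)
  Node 2: index 1 -> 1 (same)
  Node 3: index 3 -> 4 (moved)
  Node 4: index 4 -> 2 (moved)
Nodes that changed position: 0 3 4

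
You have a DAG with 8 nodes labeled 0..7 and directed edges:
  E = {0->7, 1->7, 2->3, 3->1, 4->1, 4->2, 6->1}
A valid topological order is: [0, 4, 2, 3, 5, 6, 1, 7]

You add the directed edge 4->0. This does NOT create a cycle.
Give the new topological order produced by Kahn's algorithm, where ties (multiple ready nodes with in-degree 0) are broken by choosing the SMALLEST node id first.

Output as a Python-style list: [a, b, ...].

Answer: [4, 0, 2, 3, 5, 6, 1, 7]

Derivation:
Old toposort: [0, 4, 2, 3, 5, 6, 1, 7]
Added edge: 4->0
Position of 4 (1) > position of 0 (0). Must reorder: 4 must now come before 0.
Run Kahn's algorithm (break ties by smallest node id):
  initial in-degrees: [1, 3, 1, 1, 0, 0, 0, 2]
  ready (indeg=0): [4, 5, 6]
  pop 4: indeg[0]->0; indeg[1]->2; indeg[2]->0 | ready=[0, 2, 5, 6] | order so far=[4]
  pop 0: indeg[7]->1 | ready=[2, 5, 6] | order so far=[4, 0]
  pop 2: indeg[3]->0 | ready=[3, 5, 6] | order so far=[4, 0, 2]
  pop 3: indeg[1]->1 | ready=[5, 6] | order so far=[4, 0, 2, 3]
  pop 5: no out-edges | ready=[6] | order so far=[4, 0, 2, 3, 5]
  pop 6: indeg[1]->0 | ready=[1] | order so far=[4, 0, 2, 3, 5, 6]
  pop 1: indeg[7]->0 | ready=[7] | order so far=[4, 0, 2, 3, 5, 6, 1]
  pop 7: no out-edges | ready=[] | order so far=[4, 0, 2, 3, 5, 6, 1, 7]
  Result: [4, 0, 2, 3, 5, 6, 1, 7]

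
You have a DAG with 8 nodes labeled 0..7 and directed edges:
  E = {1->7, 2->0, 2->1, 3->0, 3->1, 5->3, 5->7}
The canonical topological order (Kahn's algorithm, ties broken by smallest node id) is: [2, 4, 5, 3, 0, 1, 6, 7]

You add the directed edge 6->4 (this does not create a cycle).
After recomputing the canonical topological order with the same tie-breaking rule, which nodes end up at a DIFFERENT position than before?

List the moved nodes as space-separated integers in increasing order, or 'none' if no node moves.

Old toposort: [2, 4, 5, 3, 0, 1, 6, 7]
Added edge 6->4
Recompute Kahn (smallest-id tiebreak):
  initial in-degrees: [2, 2, 0, 1, 1, 0, 0, 2]
  ready (indeg=0): [2, 5, 6]
  pop 2: indeg[0]->1; indeg[1]->1 | ready=[5, 6] | order so far=[2]
  pop 5: indeg[3]->0; indeg[7]->1 | ready=[3, 6] | order so far=[2, 5]
  pop 3: indeg[0]->0; indeg[1]->0 | ready=[0, 1, 6] | order so far=[2, 5, 3]
  pop 0: no out-edges | ready=[1, 6] | order so far=[2, 5, 3, 0]
  pop 1: indeg[7]->0 | ready=[6, 7] | order so far=[2, 5, 3, 0, 1]
  pop 6: indeg[4]->0 | ready=[4, 7] | order so far=[2, 5, 3, 0, 1, 6]
  pop 4: no out-edges | ready=[7] | order so far=[2, 5, 3, 0, 1, 6, 4]
  pop 7: no out-edges | ready=[] | order so far=[2, 5, 3, 0, 1, 6, 4, 7]
New canonical toposort: [2, 5, 3, 0, 1, 6, 4, 7]
Compare positions:
  Node 0: index 4 -> 3 (moved)
  Node 1: index 5 -> 4 (moved)
  Node 2: index 0 -> 0 (same)
  Node 3: index 3 -> 2 (moved)
  Node 4: index 1 -> 6 (moved)
  Node 5: index 2 -> 1 (moved)
  Node 6: index 6 -> 5 (moved)
  Node 7: index 7 -> 7 (same)
Nodes that changed position: 0 1 3 4 5 6

Answer: 0 1 3 4 5 6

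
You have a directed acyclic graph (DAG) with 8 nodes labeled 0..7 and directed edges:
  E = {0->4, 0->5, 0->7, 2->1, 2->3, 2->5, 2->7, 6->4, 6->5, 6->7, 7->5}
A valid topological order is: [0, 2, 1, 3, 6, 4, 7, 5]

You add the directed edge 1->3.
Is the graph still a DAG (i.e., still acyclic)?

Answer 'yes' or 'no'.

Given toposort: [0, 2, 1, 3, 6, 4, 7, 5]
Position of 1: index 2; position of 3: index 3
New edge 1->3: forward
Forward edge: respects the existing order. Still a DAG, same toposort still valid.
Still a DAG? yes

Answer: yes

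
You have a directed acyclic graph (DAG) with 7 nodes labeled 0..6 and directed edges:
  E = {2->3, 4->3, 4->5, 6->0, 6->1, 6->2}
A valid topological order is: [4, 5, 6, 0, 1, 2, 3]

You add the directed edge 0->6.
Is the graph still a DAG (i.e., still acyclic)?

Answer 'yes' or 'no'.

Given toposort: [4, 5, 6, 0, 1, 2, 3]
Position of 0: index 3; position of 6: index 2
New edge 0->6: backward (u after v in old order)
Backward edge: old toposort is now invalid. Check if this creates a cycle.
Does 6 already reach 0? Reachable from 6: [0, 1, 2, 3, 6]. YES -> cycle!
Still a DAG? no

Answer: no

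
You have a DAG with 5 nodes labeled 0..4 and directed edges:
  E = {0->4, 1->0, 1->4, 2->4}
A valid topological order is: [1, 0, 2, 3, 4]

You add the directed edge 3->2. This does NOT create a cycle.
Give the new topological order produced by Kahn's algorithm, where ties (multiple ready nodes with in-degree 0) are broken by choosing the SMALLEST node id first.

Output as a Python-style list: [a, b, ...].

Old toposort: [1, 0, 2, 3, 4]
Added edge: 3->2
Position of 3 (3) > position of 2 (2). Must reorder: 3 must now come before 2.
Run Kahn's algorithm (break ties by smallest node id):
  initial in-degrees: [1, 0, 1, 0, 3]
  ready (indeg=0): [1, 3]
  pop 1: indeg[0]->0; indeg[4]->2 | ready=[0, 3] | order so far=[1]
  pop 0: indeg[4]->1 | ready=[3] | order so far=[1, 0]
  pop 3: indeg[2]->0 | ready=[2] | order so far=[1, 0, 3]
  pop 2: indeg[4]->0 | ready=[4] | order so far=[1, 0, 3, 2]
  pop 4: no out-edges | ready=[] | order so far=[1, 0, 3, 2, 4]
  Result: [1, 0, 3, 2, 4]

Answer: [1, 0, 3, 2, 4]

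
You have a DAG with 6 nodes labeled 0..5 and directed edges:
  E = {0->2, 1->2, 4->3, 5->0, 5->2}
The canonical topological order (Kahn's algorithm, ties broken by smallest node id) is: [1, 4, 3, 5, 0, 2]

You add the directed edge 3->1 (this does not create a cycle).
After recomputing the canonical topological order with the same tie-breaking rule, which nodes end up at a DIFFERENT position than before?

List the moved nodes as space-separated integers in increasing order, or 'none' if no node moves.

Answer: 1 3 4

Derivation:
Old toposort: [1, 4, 3, 5, 0, 2]
Added edge 3->1
Recompute Kahn (smallest-id tiebreak):
  initial in-degrees: [1, 1, 3, 1, 0, 0]
  ready (indeg=0): [4, 5]
  pop 4: indeg[3]->0 | ready=[3, 5] | order so far=[4]
  pop 3: indeg[1]->0 | ready=[1, 5] | order so far=[4, 3]
  pop 1: indeg[2]->2 | ready=[5] | order so far=[4, 3, 1]
  pop 5: indeg[0]->0; indeg[2]->1 | ready=[0] | order so far=[4, 3, 1, 5]
  pop 0: indeg[2]->0 | ready=[2] | order so far=[4, 3, 1, 5, 0]
  pop 2: no out-edges | ready=[] | order so far=[4, 3, 1, 5, 0, 2]
New canonical toposort: [4, 3, 1, 5, 0, 2]
Compare positions:
  Node 0: index 4 -> 4 (same)
  Node 1: index 0 -> 2 (moved)
  Node 2: index 5 -> 5 (same)
  Node 3: index 2 -> 1 (moved)
  Node 4: index 1 -> 0 (moved)
  Node 5: index 3 -> 3 (same)
Nodes that changed position: 1 3 4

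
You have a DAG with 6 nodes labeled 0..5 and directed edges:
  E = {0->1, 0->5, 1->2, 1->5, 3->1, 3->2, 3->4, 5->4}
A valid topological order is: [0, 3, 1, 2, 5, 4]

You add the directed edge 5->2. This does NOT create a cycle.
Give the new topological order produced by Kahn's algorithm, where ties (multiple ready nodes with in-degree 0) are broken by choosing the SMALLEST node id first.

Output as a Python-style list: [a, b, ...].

Old toposort: [0, 3, 1, 2, 5, 4]
Added edge: 5->2
Position of 5 (4) > position of 2 (3). Must reorder: 5 must now come before 2.
Run Kahn's algorithm (break ties by smallest node id):
  initial in-degrees: [0, 2, 3, 0, 2, 2]
  ready (indeg=0): [0, 3]
  pop 0: indeg[1]->1; indeg[5]->1 | ready=[3] | order so far=[0]
  pop 3: indeg[1]->0; indeg[2]->2; indeg[4]->1 | ready=[1] | order so far=[0, 3]
  pop 1: indeg[2]->1; indeg[5]->0 | ready=[5] | order so far=[0, 3, 1]
  pop 5: indeg[2]->0; indeg[4]->0 | ready=[2, 4] | order so far=[0, 3, 1, 5]
  pop 2: no out-edges | ready=[4] | order so far=[0, 3, 1, 5, 2]
  pop 4: no out-edges | ready=[] | order so far=[0, 3, 1, 5, 2, 4]
  Result: [0, 3, 1, 5, 2, 4]

Answer: [0, 3, 1, 5, 2, 4]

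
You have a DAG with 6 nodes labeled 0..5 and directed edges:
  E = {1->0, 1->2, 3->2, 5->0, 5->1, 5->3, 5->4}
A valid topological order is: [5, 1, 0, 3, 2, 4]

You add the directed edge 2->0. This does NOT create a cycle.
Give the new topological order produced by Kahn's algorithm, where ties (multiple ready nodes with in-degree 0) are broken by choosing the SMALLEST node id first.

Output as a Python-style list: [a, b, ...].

Answer: [5, 1, 3, 2, 0, 4]

Derivation:
Old toposort: [5, 1, 0, 3, 2, 4]
Added edge: 2->0
Position of 2 (4) > position of 0 (2). Must reorder: 2 must now come before 0.
Run Kahn's algorithm (break ties by smallest node id):
  initial in-degrees: [3, 1, 2, 1, 1, 0]
  ready (indeg=0): [5]
  pop 5: indeg[0]->2; indeg[1]->0; indeg[3]->0; indeg[4]->0 | ready=[1, 3, 4] | order so far=[5]
  pop 1: indeg[0]->1; indeg[2]->1 | ready=[3, 4] | order so far=[5, 1]
  pop 3: indeg[2]->0 | ready=[2, 4] | order so far=[5, 1, 3]
  pop 2: indeg[0]->0 | ready=[0, 4] | order so far=[5, 1, 3, 2]
  pop 0: no out-edges | ready=[4] | order so far=[5, 1, 3, 2, 0]
  pop 4: no out-edges | ready=[] | order so far=[5, 1, 3, 2, 0, 4]
  Result: [5, 1, 3, 2, 0, 4]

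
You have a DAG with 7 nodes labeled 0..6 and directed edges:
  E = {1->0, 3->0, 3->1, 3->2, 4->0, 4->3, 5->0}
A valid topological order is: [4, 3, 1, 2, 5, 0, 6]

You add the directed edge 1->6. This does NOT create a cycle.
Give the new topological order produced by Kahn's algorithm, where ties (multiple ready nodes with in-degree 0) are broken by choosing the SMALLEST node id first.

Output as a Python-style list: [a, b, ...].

Answer: [4, 3, 1, 2, 5, 0, 6]

Derivation:
Old toposort: [4, 3, 1, 2, 5, 0, 6]
Added edge: 1->6
Position of 1 (2) < position of 6 (6). Old order still valid.
Run Kahn's algorithm (break ties by smallest node id):
  initial in-degrees: [4, 1, 1, 1, 0, 0, 1]
  ready (indeg=0): [4, 5]
  pop 4: indeg[0]->3; indeg[3]->0 | ready=[3, 5] | order so far=[4]
  pop 3: indeg[0]->2; indeg[1]->0; indeg[2]->0 | ready=[1, 2, 5] | order so far=[4, 3]
  pop 1: indeg[0]->1; indeg[6]->0 | ready=[2, 5, 6] | order so far=[4, 3, 1]
  pop 2: no out-edges | ready=[5, 6] | order so far=[4, 3, 1, 2]
  pop 5: indeg[0]->0 | ready=[0, 6] | order so far=[4, 3, 1, 2, 5]
  pop 0: no out-edges | ready=[6] | order so far=[4, 3, 1, 2, 5, 0]
  pop 6: no out-edges | ready=[] | order so far=[4, 3, 1, 2, 5, 0, 6]
  Result: [4, 3, 1, 2, 5, 0, 6]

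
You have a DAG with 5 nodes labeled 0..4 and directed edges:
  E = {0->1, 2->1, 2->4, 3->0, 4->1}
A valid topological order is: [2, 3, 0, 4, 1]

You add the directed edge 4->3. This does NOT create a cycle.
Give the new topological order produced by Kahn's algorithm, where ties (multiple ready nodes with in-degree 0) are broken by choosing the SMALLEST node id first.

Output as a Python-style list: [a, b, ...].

Old toposort: [2, 3, 0, 4, 1]
Added edge: 4->3
Position of 4 (3) > position of 3 (1). Must reorder: 4 must now come before 3.
Run Kahn's algorithm (break ties by smallest node id):
  initial in-degrees: [1, 3, 0, 1, 1]
  ready (indeg=0): [2]
  pop 2: indeg[1]->2; indeg[4]->0 | ready=[4] | order so far=[2]
  pop 4: indeg[1]->1; indeg[3]->0 | ready=[3] | order so far=[2, 4]
  pop 3: indeg[0]->0 | ready=[0] | order so far=[2, 4, 3]
  pop 0: indeg[1]->0 | ready=[1] | order so far=[2, 4, 3, 0]
  pop 1: no out-edges | ready=[] | order so far=[2, 4, 3, 0, 1]
  Result: [2, 4, 3, 0, 1]

Answer: [2, 4, 3, 0, 1]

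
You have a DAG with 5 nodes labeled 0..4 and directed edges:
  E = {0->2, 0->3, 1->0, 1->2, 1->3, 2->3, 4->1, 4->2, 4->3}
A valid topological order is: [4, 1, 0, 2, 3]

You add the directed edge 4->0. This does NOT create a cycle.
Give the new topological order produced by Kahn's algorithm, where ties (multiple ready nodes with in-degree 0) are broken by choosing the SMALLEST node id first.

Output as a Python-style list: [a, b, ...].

Old toposort: [4, 1, 0, 2, 3]
Added edge: 4->0
Position of 4 (0) < position of 0 (2). Old order still valid.
Run Kahn's algorithm (break ties by smallest node id):
  initial in-degrees: [2, 1, 3, 4, 0]
  ready (indeg=0): [4]
  pop 4: indeg[0]->1; indeg[1]->0; indeg[2]->2; indeg[3]->3 | ready=[1] | order so far=[4]
  pop 1: indeg[0]->0; indeg[2]->1; indeg[3]->2 | ready=[0] | order so far=[4, 1]
  pop 0: indeg[2]->0; indeg[3]->1 | ready=[2] | order so far=[4, 1, 0]
  pop 2: indeg[3]->0 | ready=[3] | order so far=[4, 1, 0, 2]
  pop 3: no out-edges | ready=[] | order so far=[4, 1, 0, 2, 3]
  Result: [4, 1, 0, 2, 3]

Answer: [4, 1, 0, 2, 3]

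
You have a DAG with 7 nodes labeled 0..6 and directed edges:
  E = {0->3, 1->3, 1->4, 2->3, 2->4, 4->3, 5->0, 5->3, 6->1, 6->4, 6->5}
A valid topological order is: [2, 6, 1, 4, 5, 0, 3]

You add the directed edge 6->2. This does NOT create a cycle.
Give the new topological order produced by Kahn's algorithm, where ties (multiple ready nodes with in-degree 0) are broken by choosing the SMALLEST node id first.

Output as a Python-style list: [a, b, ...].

Answer: [6, 1, 2, 4, 5, 0, 3]

Derivation:
Old toposort: [2, 6, 1, 4, 5, 0, 3]
Added edge: 6->2
Position of 6 (1) > position of 2 (0). Must reorder: 6 must now come before 2.
Run Kahn's algorithm (break ties by smallest node id):
  initial in-degrees: [1, 1, 1, 5, 3, 1, 0]
  ready (indeg=0): [6]
  pop 6: indeg[1]->0; indeg[2]->0; indeg[4]->2; indeg[5]->0 | ready=[1, 2, 5] | order so far=[6]
  pop 1: indeg[3]->4; indeg[4]->1 | ready=[2, 5] | order so far=[6, 1]
  pop 2: indeg[3]->3; indeg[4]->0 | ready=[4, 5] | order so far=[6, 1, 2]
  pop 4: indeg[3]->2 | ready=[5] | order so far=[6, 1, 2, 4]
  pop 5: indeg[0]->0; indeg[3]->1 | ready=[0] | order so far=[6, 1, 2, 4, 5]
  pop 0: indeg[3]->0 | ready=[3] | order so far=[6, 1, 2, 4, 5, 0]
  pop 3: no out-edges | ready=[] | order so far=[6, 1, 2, 4, 5, 0, 3]
  Result: [6, 1, 2, 4, 5, 0, 3]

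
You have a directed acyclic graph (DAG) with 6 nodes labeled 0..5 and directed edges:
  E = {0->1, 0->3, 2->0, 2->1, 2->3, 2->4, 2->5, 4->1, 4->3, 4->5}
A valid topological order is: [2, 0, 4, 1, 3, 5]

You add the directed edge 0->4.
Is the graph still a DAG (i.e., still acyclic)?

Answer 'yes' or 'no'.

Given toposort: [2, 0, 4, 1, 3, 5]
Position of 0: index 1; position of 4: index 2
New edge 0->4: forward
Forward edge: respects the existing order. Still a DAG, same toposort still valid.
Still a DAG? yes

Answer: yes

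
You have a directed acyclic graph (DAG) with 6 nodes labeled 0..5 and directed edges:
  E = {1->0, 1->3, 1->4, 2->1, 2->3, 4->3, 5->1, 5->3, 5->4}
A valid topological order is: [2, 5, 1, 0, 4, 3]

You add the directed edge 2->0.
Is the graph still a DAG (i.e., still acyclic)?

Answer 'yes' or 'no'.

Given toposort: [2, 5, 1, 0, 4, 3]
Position of 2: index 0; position of 0: index 3
New edge 2->0: forward
Forward edge: respects the existing order. Still a DAG, same toposort still valid.
Still a DAG? yes

Answer: yes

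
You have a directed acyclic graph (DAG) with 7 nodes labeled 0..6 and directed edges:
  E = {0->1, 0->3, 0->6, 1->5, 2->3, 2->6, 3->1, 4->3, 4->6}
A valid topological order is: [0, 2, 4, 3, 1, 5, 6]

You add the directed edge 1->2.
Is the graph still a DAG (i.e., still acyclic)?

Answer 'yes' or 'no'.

Answer: no

Derivation:
Given toposort: [0, 2, 4, 3, 1, 5, 6]
Position of 1: index 4; position of 2: index 1
New edge 1->2: backward (u after v in old order)
Backward edge: old toposort is now invalid. Check if this creates a cycle.
Does 2 already reach 1? Reachable from 2: [1, 2, 3, 5, 6]. YES -> cycle!
Still a DAG? no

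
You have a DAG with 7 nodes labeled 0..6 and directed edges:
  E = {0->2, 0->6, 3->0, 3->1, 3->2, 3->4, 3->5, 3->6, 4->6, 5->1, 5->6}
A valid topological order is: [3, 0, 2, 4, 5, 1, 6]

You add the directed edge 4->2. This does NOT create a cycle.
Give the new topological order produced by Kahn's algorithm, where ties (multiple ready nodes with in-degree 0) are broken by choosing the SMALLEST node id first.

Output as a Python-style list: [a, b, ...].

Answer: [3, 0, 4, 2, 5, 1, 6]

Derivation:
Old toposort: [3, 0, 2, 4, 5, 1, 6]
Added edge: 4->2
Position of 4 (3) > position of 2 (2). Must reorder: 4 must now come before 2.
Run Kahn's algorithm (break ties by smallest node id):
  initial in-degrees: [1, 2, 3, 0, 1, 1, 4]
  ready (indeg=0): [3]
  pop 3: indeg[0]->0; indeg[1]->1; indeg[2]->2; indeg[4]->0; indeg[5]->0; indeg[6]->3 | ready=[0, 4, 5] | order so far=[3]
  pop 0: indeg[2]->1; indeg[6]->2 | ready=[4, 5] | order so far=[3, 0]
  pop 4: indeg[2]->0; indeg[6]->1 | ready=[2, 5] | order so far=[3, 0, 4]
  pop 2: no out-edges | ready=[5] | order so far=[3, 0, 4, 2]
  pop 5: indeg[1]->0; indeg[6]->0 | ready=[1, 6] | order so far=[3, 0, 4, 2, 5]
  pop 1: no out-edges | ready=[6] | order so far=[3, 0, 4, 2, 5, 1]
  pop 6: no out-edges | ready=[] | order so far=[3, 0, 4, 2, 5, 1, 6]
  Result: [3, 0, 4, 2, 5, 1, 6]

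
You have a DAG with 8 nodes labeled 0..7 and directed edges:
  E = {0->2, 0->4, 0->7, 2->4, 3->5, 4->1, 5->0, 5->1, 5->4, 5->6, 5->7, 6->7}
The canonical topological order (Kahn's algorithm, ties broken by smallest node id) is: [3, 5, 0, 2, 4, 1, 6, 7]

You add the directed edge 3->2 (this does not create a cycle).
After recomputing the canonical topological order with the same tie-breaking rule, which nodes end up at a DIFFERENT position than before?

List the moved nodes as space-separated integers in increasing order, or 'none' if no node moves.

Old toposort: [3, 5, 0, 2, 4, 1, 6, 7]
Added edge 3->2
Recompute Kahn (smallest-id tiebreak):
  initial in-degrees: [1, 2, 2, 0, 3, 1, 1, 3]
  ready (indeg=0): [3]
  pop 3: indeg[2]->1; indeg[5]->0 | ready=[5] | order so far=[3]
  pop 5: indeg[0]->0; indeg[1]->1; indeg[4]->2; indeg[6]->0; indeg[7]->2 | ready=[0, 6] | order so far=[3, 5]
  pop 0: indeg[2]->0; indeg[4]->1; indeg[7]->1 | ready=[2, 6] | order so far=[3, 5, 0]
  pop 2: indeg[4]->0 | ready=[4, 6] | order so far=[3, 5, 0, 2]
  pop 4: indeg[1]->0 | ready=[1, 6] | order so far=[3, 5, 0, 2, 4]
  pop 1: no out-edges | ready=[6] | order so far=[3, 5, 0, 2, 4, 1]
  pop 6: indeg[7]->0 | ready=[7] | order so far=[3, 5, 0, 2, 4, 1, 6]
  pop 7: no out-edges | ready=[] | order so far=[3, 5, 0, 2, 4, 1, 6, 7]
New canonical toposort: [3, 5, 0, 2, 4, 1, 6, 7]
Compare positions:
  Node 0: index 2 -> 2 (same)
  Node 1: index 5 -> 5 (same)
  Node 2: index 3 -> 3 (same)
  Node 3: index 0 -> 0 (same)
  Node 4: index 4 -> 4 (same)
  Node 5: index 1 -> 1 (same)
  Node 6: index 6 -> 6 (same)
  Node 7: index 7 -> 7 (same)
Nodes that changed position: none

Answer: none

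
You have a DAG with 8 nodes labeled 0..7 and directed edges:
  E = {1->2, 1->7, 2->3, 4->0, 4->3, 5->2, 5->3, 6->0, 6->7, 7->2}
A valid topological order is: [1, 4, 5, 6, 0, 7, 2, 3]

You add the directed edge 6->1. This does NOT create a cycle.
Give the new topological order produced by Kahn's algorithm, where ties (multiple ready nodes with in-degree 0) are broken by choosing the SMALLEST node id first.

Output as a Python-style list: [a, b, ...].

Old toposort: [1, 4, 5, 6, 0, 7, 2, 3]
Added edge: 6->1
Position of 6 (3) > position of 1 (0). Must reorder: 6 must now come before 1.
Run Kahn's algorithm (break ties by smallest node id):
  initial in-degrees: [2, 1, 3, 3, 0, 0, 0, 2]
  ready (indeg=0): [4, 5, 6]
  pop 4: indeg[0]->1; indeg[3]->2 | ready=[5, 6] | order so far=[4]
  pop 5: indeg[2]->2; indeg[3]->1 | ready=[6] | order so far=[4, 5]
  pop 6: indeg[0]->0; indeg[1]->0; indeg[7]->1 | ready=[0, 1] | order so far=[4, 5, 6]
  pop 0: no out-edges | ready=[1] | order so far=[4, 5, 6, 0]
  pop 1: indeg[2]->1; indeg[7]->0 | ready=[7] | order so far=[4, 5, 6, 0, 1]
  pop 7: indeg[2]->0 | ready=[2] | order so far=[4, 5, 6, 0, 1, 7]
  pop 2: indeg[3]->0 | ready=[3] | order so far=[4, 5, 6, 0, 1, 7, 2]
  pop 3: no out-edges | ready=[] | order so far=[4, 5, 6, 0, 1, 7, 2, 3]
  Result: [4, 5, 6, 0, 1, 7, 2, 3]

Answer: [4, 5, 6, 0, 1, 7, 2, 3]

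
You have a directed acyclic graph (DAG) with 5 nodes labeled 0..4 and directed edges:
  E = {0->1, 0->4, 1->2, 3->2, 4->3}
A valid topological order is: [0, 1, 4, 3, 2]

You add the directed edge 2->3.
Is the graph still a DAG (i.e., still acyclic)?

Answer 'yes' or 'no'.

Answer: no

Derivation:
Given toposort: [0, 1, 4, 3, 2]
Position of 2: index 4; position of 3: index 3
New edge 2->3: backward (u after v in old order)
Backward edge: old toposort is now invalid. Check if this creates a cycle.
Does 3 already reach 2? Reachable from 3: [2, 3]. YES -> cycle!
Still a DAG? no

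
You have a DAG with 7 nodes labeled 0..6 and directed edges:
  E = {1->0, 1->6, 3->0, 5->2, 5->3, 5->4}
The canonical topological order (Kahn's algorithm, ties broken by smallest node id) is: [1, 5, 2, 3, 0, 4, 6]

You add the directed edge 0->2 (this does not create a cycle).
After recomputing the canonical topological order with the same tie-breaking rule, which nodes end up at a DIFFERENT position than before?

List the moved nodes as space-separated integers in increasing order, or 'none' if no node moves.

Old toposort: [1, 5, 2, 3, 0, 4, 6]
Added edge 0->2
Recompute Kahn (smallest-id tiebreak):
  initial in-degrees: [2, 0, 2, 1, 1, 0, 1]
  ready (indeg=0): [1, 5]
  pop 1: indeg[0]->1; indeg[6]->0 | ready=[5, 6] | order so far=[1]
  pop 5: indeg[2]->1; indeg[3]->0; indeg[4]->0 | ready=[3, 4, 6] | order so far=[1, 5]
  pop 3: indeg[0]->0 | ready=[0, 4, 6] | order so far=[1, 5, 3]
  pop 0: indeg[2]->0 | ready=[2, 4, 6] | order so far=[1, 5, 3, 0]
  pop 2: no out-edges | ready=[4, 6] | order so far=[1, 5, 3, 0, 2]
  pop 4: no out-edges | ready=[6] | order so far=[1, 5, 3, 0, 2, 4]
  pop 6: no out-edges | ready=[] | order so far=[1, 5, 3, 0, 2, 4, 6]
New canonical toposort: [1, 5, 3, 0, 2, 4, 6]
Compare positions:
  Node 0: index 4 -> 3 (moved)
  Node 1: index 0 -> 0 (same)
  Node 2: index 2 -> 4 (moved)
  Node 3: index 3 -> 2 (moved)
  Node 4: index 5 -> 5 (same)
  Node 5: index 1 -> 1 (same)
  Node 6: index 6 -> 6 (same)
Nodes that changed position: 0 2 3

Answer: 0 2 3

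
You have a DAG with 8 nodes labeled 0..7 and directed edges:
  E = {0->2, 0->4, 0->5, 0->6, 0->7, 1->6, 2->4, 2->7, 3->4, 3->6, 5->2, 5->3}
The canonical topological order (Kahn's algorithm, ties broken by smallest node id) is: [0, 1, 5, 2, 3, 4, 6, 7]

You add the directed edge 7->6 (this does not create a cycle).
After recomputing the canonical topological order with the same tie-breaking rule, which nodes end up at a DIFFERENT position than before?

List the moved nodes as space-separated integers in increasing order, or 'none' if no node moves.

Old toposort: [0, 1, 5, 2, 3, 4, 6, 7]
Added edge 7->6
Recompute Kahn (smallest-id tiebreak):
  initial in-degrees: [0, 0, 2, 1, 3, 1, 4, 2]
  ready (indeg=0): [0, 1]
  pop 0: indeg[2]->1; indeg[4]->2; indeg[5]->0; indeg[6]->3; indeg[7]->1 | ready=[1, 5] | order so far=[0]
  pop 1: indeg[6]->2 | ready=[5] | order so far=[0, 1]
  pop 5: indeg[2]->0; indeg[3]->0 | ready=[2, 3] | order so far=[0, 1, 5]
  pop 2: indeg[4]->1; indeg[7]->0 | ready=[3, 7] | order so far=[0, 1, 5, 2]
  pop 3: indeg[4]->0; indeg[6]->1 | ready=[4, 7] | order so far=[0, 1, 5, 2, 3]
  pop 4: no out-edges | ready=[7] | order so far=[0, 1, 5, 2, 3, 4]
  pop 7: indeg[6]->0 | ready=[6] | order so far=[0, 1, 5, 2, 3, 4, 7]
  pop 6: no out-edges | ready=[] | order so far=[0, 1, 5, 2, 3, 4, 7, 6]
New canonical toposort: [0, 1, 5, 2, 3, 4, 7, 6]
Compare positions:
  Node 0: index 0 -> 0 (same)
  Node 1: index 1 -> 1 (same)
  Node 2: index 3 -> 3 (same)
  Node 3: index 4 -> 4 (same)
  Node 4: index 5 -> 5 (same)
  Node 5: index 2 -> 2 (same)
  Node 6: index 6 -> 7 (moved)
  Node 7: index 7 -> 6 (moved)
Nodes that changed position: 6 7

Answer: 6 7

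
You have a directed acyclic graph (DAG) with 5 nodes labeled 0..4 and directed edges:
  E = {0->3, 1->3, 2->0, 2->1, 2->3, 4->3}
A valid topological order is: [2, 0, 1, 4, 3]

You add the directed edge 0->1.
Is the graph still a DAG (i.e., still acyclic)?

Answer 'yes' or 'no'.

Answer: yes

Derivation:
Given toposort: [2, 0, 1, 4, 3]
Position of 0: index 1; position of 1: index 2
New edge 0->1: forward
Forward edge: respects the existing order. Still a DAG, same toposort still valid.
Still a DAG? yes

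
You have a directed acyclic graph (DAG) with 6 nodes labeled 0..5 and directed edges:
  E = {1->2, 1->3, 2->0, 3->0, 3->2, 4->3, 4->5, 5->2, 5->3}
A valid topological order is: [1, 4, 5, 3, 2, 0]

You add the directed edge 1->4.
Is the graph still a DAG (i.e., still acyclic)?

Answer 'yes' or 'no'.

Given toposort: [1, 4, 5, 3, 2, 0]
Position of 1: index 0; position of 4: index 1
New edge 1->4: forward
Forward edge: respects the existing order. Still a DAG, same toposort still valid.
Still a DAG? yes

Answer: yes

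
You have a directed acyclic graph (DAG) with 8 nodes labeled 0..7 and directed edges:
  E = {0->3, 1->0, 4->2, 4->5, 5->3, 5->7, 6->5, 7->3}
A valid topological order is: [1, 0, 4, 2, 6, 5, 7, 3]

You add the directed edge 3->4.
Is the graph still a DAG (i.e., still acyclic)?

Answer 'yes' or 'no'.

Given toposort: [1, 0, 4, 2, 6, 5, 7, 3]
Position of 3: index 7; position of 4: index 2
New edge 3->4: backward (u after v in old order)
Backward edge: old toposort is now invalid. Check if this creates a cycle.
Does 4 already reach 3? Reachable from 4: [2, 3, 4, 5, 7]. YES -> cycle!
Still a DAG? no

Answer: no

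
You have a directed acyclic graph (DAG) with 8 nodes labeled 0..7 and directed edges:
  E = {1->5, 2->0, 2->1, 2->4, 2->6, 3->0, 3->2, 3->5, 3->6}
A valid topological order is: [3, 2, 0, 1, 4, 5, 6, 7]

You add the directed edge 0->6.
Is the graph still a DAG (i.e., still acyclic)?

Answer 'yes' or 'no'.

Given toposort: [3, 2, 0, 1, 4, 5, 6, 7]
Position of 0: index 2; position of 6: index 6
New edge 0->6: forward
Forward edge: respects the existing order. Still a DAG, same toposort still valid.
Still a DAG? yes

Answer: yes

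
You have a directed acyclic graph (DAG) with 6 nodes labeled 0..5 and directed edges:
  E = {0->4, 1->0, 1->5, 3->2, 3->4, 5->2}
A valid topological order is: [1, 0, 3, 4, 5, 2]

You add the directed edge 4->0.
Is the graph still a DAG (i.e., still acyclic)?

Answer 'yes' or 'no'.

Answer: no

Derivation:
Given toposort: [1, 0, 3, 4, 5, 2]
Position of 4: index 3; position of 0: index 1
New edge 4->0: backward (u after v in old order)
Backward edge: old toposort is now invalid. Check if this creates a cycle.
Does 0 already reach 4? Reachable from 0: [0, 4]. YES -> cycle!
Still a DAG? no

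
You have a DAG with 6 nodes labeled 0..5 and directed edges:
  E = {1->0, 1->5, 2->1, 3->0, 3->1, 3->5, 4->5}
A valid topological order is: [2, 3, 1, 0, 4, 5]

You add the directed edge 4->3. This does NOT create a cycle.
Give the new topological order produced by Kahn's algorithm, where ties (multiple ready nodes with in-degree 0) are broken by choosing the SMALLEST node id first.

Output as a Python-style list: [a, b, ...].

Old toposort: [2, 3, 1, 0, 4, 5]
Added edge: 4->3
Position of 4 (4) > position of 3 (1). Must reorder: 4 must now come before 3.
Run Kahn's algorithm (break ties by smallest node id):
  initial in-degrees: [2, 2, 0, 1, 0, 3]
  ready (indeg=0): [2, 4]
  pop 2: indeg[1]->1 | ready=[4] | order so far=[2]
  pop 4: indeg[3]->0; indeg[5]->2 | ready=[3] | order so far=[2, 4]
  pop 3: indeg[0]->1; indeg[1]->0; indeg[5]->1 | ready=[1] | order so far=[2, 4, 3]
  pop 1: indeg[0]->0; indeg[5]->0 | ready=[0, 5] | order so far=[2, 4, 3, 1]
  pop 0: no out-edges | ready=[5] | order so far=[2, 4, 3, 1, 0]
  pop 5: no out-edges | ready=[] | order so far=[2, 4, 3, 1, 0, 5]
  Result: [2, 4, 3, 1, 0, 5]

Answer: [2, 4, 3, 1, 0, 5]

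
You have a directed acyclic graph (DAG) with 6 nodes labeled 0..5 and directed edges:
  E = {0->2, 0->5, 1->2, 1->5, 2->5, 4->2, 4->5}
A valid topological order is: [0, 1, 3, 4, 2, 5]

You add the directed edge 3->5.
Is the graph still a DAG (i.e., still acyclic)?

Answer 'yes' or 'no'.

Answer: yes

Derivation:
Given toposort: [0, 1, 3, 4, 2, 5]
Position of 3: index 2; position of 5: index 5
New edge 3->5: forward
Forward edge: respects the existing order. Still a DAG, same toposort still valid.
Still a DAG? yes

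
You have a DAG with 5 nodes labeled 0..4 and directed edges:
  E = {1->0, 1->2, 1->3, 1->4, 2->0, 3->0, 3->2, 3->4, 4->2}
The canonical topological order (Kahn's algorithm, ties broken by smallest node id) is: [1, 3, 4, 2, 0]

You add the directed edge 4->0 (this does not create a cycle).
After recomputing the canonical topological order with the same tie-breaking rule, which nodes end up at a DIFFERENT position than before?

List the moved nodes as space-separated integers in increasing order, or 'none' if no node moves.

Answer: none

Derivation:
Old toposort: [1, 3, 4, 2, 0]
Added edge 4->0
Recompute Kahn (smallest-id tiebreak):
  initial in-degrees: [4, 0, 3, 1, 2]
  ready (indeg=0): [1]
  pop 1: indeg[0]->3; indeg[2]->2; indeg[3]->0; indeg[4]->1 | ready=[3] | order so far=[1]
  pop 3: indeg[0]->2; indeg[2]->1; indeg[4]->0 | ready=[4] | order so far=[1, 3]
  pop 4: indeg[0]->1; indeg[2]->0 | ready=[2] | order so far=[1, 3, 4]
  pop 2: indeg[0]->0 | ready=[0] | order so far=[1, 3, 4, 2]
  pop 0: no out-edges | ready=[] | order so far=[1, 3, 4, 2, 0]
New canonical toposort: [1, 3, 4, 2, 0]
Compare positions:
  Node 0: index 4 -> 4 (same)
  Node 1: index 0 -> 0 (same)
  Node 2: index 3 -> 3 (same)
  Node 3: index 1 -> 1 (same)
  Node 4: index 2 -> 2 (same)
Nodes that changed position: none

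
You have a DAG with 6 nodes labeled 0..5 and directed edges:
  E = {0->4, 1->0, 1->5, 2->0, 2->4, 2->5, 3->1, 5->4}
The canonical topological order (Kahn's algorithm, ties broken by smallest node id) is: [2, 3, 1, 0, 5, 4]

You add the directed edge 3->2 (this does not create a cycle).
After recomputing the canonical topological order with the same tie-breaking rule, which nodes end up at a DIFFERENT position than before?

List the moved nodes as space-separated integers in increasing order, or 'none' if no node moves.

Answer: 1 2 3

Derivation:
Old toposort: [2, 3, 1, 0, 5, 4]
Added edge 3->2
Recompute Kahn (smallest-id tiebreak):
  initial in-degrees: [2, 1, 1, 0, 3, 2]
  ready (indeg=0): [3]
  pop 3: indeg[1]->0; indeg[2]->0 | ready=[1, 2] | order so far=[3]
  pop 1: indeg[0]->1; indeg[5]->1 | ready=[2] | order so far=[3, 1]
  pop 2: indeg[0]->0; indeg[4]->2; indeg[5]->0 | ready=[0, 5] | order so far=[3, 1, 2]
  pop 0: indeg[4]->1 | ready=[5] | order so far=[3, 1, 2, 0]
  pop 5: indeg[4]->0 | ready=[4] | order so far=[3, 1, 2, 0, 5]
  pop 4: no out-edges | ready=[] | order so far=[3, 1, 2, 0, 5, 4]
New canonical toposort: [3, 1, 2, 0, 5, 4]
Compare positions:
  Node 0: index 3 -> 3 (same)
  Node 1: index 2 -> 1 (moved)
  Node 2: index 0 -> 2 (moved)
  Node 3: index 1 -> 0 (moved)
  Node 4: index 5 -> 5 (same)
  Node 5: index 4 -> 4 (same)
Nodes that changed position: 1 2 3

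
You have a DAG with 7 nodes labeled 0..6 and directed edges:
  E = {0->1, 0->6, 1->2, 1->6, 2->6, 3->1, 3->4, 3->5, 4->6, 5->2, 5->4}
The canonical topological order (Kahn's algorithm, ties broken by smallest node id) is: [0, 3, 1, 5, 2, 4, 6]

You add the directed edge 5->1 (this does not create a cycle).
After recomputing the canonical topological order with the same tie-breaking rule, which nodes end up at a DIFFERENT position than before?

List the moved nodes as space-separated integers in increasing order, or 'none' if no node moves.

Answer: 1 5

Derivation:
Old toposort: [0, 3, 1, 5, 2, 4, 6]
Added edge 5->1
Recompute Kahn (smallest-id tiebreak):
  initial in-degrees: [0, 3, 2, 0, 2, 1, 4]
  ready (indeg=0): [0, 3]
  pop 0: indeg[1]->2; indeg[6]->3 | ready=[3] | order so far=[0]
  pop 3: indeg[1]->1; indeg[4]->1; indeg[5]->0 | ready=[5] | order so far=[0, 3]
  pop 5: indeg[1]->0; indeg[2]->1; indeg[4]->0 | ready=[1, 4] | order so far=[0, 3, 5]
  pop 1: indeg[2]->0; indeg[6]->2 | ready=[2, 4] | order so far=[0, 3, 5, 1]
  pop 2: indeg[6]->1 | ready=[4] | order so far=[0, 3, 5, 1, 2]
  pop 4: indeg[6]->0 | ready=[6] | order so far=[0, 3, 5, 1, 2, 4]
  pop 6: no out-edges | ready=[] | order so far=[0, 3, 5, 1, 2, 4, 6]
New canonical toposort: [0, 3, 5, 1, 2, 4, 6]
Compare positions:
  Node 0: index 0 -> 0 (same)
  Node 1: index 2 -> 3 (moved)
  Node 2: index 4 -> 4 (same)
  Node 3: index 1 -> 1 (same)
  Node 4: index 5 -> 5 (same)
  Node 5: index 3 -> 2 (moved)
  Node 6: index 6 -> 6 (same)
Nodes that changed position: 1 5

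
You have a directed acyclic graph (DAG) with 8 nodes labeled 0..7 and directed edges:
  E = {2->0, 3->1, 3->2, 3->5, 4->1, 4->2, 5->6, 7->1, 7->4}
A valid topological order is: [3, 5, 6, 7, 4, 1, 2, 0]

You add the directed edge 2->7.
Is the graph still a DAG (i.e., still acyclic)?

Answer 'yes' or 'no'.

Answer: no

Derivation:
Given toposort: [3, 5, 6, 7, 4, 1, 2, 0]
Position of 2: index 6; position of 7: index 3
New edge 2->7: backward (u after v in old order)
Backward edge: old toposort is now invalid. Check if this creates a cycle.
Does 7 already reach 2? Reachable from 7: [0, 1, 2, 4, 7]. YES -> cycle!
Still a DAG? no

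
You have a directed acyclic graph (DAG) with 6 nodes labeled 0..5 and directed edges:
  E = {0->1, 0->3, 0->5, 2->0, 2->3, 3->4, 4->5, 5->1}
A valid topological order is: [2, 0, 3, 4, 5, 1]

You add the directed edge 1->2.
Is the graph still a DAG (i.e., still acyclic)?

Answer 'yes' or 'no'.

Given toposort: [2, 0, 3, 4, 5, 1]
Position of 1: index 5; position of 2: index 0
New edge 1->2: backward (u after v in old order)
Backward edge: old toposort is now invalid. Check if this creates a cycle.
Does 2 already reach 1? Reachable from 2: [0, 1, 2, 3, 4, 5]. YES -> cycle!
Still a DAG? no

Answer: no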